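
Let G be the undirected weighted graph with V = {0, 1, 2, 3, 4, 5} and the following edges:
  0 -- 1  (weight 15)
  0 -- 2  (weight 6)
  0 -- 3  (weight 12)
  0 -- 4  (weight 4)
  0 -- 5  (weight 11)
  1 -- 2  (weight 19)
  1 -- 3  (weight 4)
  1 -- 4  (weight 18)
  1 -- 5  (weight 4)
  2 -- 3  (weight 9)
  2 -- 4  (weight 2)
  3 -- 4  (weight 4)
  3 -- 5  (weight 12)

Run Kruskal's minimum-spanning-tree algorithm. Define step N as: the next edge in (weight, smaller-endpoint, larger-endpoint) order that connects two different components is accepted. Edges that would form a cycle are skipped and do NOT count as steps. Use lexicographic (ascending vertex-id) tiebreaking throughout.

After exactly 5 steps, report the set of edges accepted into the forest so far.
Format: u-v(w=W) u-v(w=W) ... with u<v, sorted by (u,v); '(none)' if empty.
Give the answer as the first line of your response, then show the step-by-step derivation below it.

0-4(w=4) 1-3(w=4) 1-5(w=4) 2-4(w=2) 3-4(w=4)

step 1: add edge 2-4 (w=2); MST = {2-4(w=2)}
step 2: add edge 0-4 (w=4); MST = {0-4(w=4) 2-4(w=2)}
step 3: add edge 1-3 (w=4); MST = {0-4(w=4) 1-3(w=4) 2-4(w=2)}
step 4: add edge 1-5 (w=4); MST = {0-4(w=4) 1-3(w=4) 1-5(w=4) 2-4(w=2)}
step 5: add edge 3-4 (w=4); MST = {0-4(w=4) 1-3(w=4) 1-5(w=4) 2-4(w=2) 3-4(w=4)}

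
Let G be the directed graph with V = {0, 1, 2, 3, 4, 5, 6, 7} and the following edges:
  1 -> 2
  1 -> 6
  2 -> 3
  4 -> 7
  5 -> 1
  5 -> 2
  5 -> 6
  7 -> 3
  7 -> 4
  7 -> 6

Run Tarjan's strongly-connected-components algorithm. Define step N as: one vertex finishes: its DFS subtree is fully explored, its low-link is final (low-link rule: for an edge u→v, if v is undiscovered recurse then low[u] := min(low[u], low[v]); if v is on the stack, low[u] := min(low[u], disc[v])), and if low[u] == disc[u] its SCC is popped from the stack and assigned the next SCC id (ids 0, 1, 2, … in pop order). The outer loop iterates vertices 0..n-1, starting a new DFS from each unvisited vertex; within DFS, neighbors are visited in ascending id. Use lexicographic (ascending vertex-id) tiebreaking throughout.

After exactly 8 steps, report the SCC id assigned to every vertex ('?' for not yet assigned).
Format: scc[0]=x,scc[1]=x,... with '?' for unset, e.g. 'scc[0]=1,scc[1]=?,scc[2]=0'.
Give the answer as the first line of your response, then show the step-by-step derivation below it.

scc[0]=0,scc[1]=4,scc[2]=2,scc[3]=1,scc[4]=5,scc[5]=6,scc[6]=3,scc[7]=5

step 1: low=(low[0]=0,low[1]=?,low[2]=?,low[3]=?,low[4]=?,low[5]=?,low[6]=?,low[7]=?); scc=(scc[0]=0,scc[1]=?,scc[2]=?,scc[3]=?,scc[4]=?,scc[5]=?,scc[6]=?,scc[7]=?)
step 2: low=(low[0]=0,low[1]=1,low[2]=2,low[3]=3,low[4]=?,low[5]=?,low[6]=?,low[7]=?); scc=(scc[0]=0,scc[1]=?,scc[2]=?,scc[3]=1,scc[4]=?,scc[5]=?,scc[6]=?,scc[7]=?)
step 3: low=(low[0]=0,low[1]=1,low[2]=2,low[3]=3,low[4]=?,low[5]=?,low[6]=?,low[7]=?); scc=(scc[0]=0,scc[1]=?,scc[2]=2,scc[3]=1,scc[4]=?,scc[5]=?,scc[6]=?,scc[7]=?)
step 4: low=(low[0]=0,low[1]=1,low[2]=2,low[3]=3,low[4]=?,low[5]=?,low[6]=4,low[7]=?); scc=(scc[0]=0,scc[1]=?,scc[2]=2,scc[3]=1,scc[4]=?,scc[5]=?,scc[6]=3,scc[7]=?)
step 5: low=(low[0]=0,low[1]=1,low[2]=2,low[3]=3,low[4]=?,low[5]=?,low[6]=4,low[7]=?); scc=(scc[0]=0,scc[1]=4,scc[2]=2,scc[3]=1,scc[4]=?,scc[5]=?,scc[6]=3,scc[7]=?)
step 6: low=(low[0]=0,low[1]=1,low[2]=2,low[3]=3,low[4]=5,low[5]=?,low[6]=4,low[7]=5); scc=(scc[0]=0,scc[1]=4,scc[2]=2,scc[3]=1,scc[4]=?,scc[5]=?,scc[6]=3,scc[7]=?)
step 7: low=(low[0]=0,low[1]=1,low[2]=2,low[3]=3,low[4]=5,low[5]=?,low[6]=4,low[7]=5); scc=(scc[0]=0,scc[1]=4,scc[2]=2,scc[3]=1,scc[4]=5,scc[5]=?,scc[6]=3,scc[7]=5)
step 8: low=(low[0]=0,low[1]=1,low[2]=2,low[3]=3,low[4]=5,low[5]=7,low[6]=4,low[7]=5); scc=(scc[0]=0,scc[1]=4,scc[2]=2,scc[3]=1,scc[4]=5,scc[5]=6,scc[6]=3,scc[7]=5)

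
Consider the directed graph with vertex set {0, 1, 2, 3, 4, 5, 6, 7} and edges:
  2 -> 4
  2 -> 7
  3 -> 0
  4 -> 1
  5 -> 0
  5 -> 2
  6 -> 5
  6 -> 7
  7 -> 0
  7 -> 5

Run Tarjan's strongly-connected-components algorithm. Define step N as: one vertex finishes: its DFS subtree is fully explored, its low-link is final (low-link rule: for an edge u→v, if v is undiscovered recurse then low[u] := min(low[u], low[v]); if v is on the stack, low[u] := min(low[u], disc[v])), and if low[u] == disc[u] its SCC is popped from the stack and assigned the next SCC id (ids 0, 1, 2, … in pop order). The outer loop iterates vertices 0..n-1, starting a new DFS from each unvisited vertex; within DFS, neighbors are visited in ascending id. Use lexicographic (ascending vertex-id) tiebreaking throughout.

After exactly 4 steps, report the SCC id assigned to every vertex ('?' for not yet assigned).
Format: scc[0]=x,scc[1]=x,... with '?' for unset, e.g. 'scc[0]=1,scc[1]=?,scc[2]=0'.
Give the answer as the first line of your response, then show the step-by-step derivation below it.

scc[0]=0,scc[1]=1,scc[2]=?,scc[3]=?,scc[4]=2,scc[5]=?,scc[6]=?,scc[7]=?

step 1: low=(low[0]=0,low[1]=?,low[2]=?,low[3]=?,low[4]=?,low[5]=?,low[6]=?,low[7]=?); scc=(scc[0]=0,scc[1]=?,scc[2]=?,scc[3]=?,scc[4]=?,scc[5]=?,scc[6]=?,scc[7]=?)
step 2: low=(low[0]=0,low[1]=1,low[2]=?,low[3]=?,low[4]=?,low[5]=?,low[6]=?,low[7]=?); scc=(scc[0]=0,scc[1]=1,scc[2]=?,scc[3]=?,scc[4]=?,scc[5]=?,scc[6]=?,scc[7]=?)
step 3: low=(low[0]=0,low[1]=1,low[2]=2,low[3]=?,low[4]=3,low[5]=?,low[6]=?,low[7]=?); scc=(scc[0]=0,scc[1]=1,scc[2]=?,scc[3]=?,scc[4]=2,scc[5]=?,scc[6]=?,scc[7]=?)
step 4: low=(low[0]=0,low[1]=1,low[2]=2,low[3]=?,low[4]=3,low[5]=2,low[6]=?,low[7]=4); scc=(scc[0]=0,scc[1]=1,scc[2]=?,scc[3]=?,scc[4]=2,scc[5]=?,scc[6]=?,scc[7]=?)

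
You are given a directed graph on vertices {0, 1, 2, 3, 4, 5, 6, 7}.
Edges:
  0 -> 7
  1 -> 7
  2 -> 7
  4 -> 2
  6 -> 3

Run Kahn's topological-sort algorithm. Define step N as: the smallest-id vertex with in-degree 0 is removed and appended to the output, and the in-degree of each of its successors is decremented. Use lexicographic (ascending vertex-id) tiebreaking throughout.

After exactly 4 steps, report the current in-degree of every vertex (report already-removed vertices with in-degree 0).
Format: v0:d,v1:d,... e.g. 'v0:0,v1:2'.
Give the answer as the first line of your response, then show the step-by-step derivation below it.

v0:0,v1:0,v2:0,v3:1,v4:0,v5:0,v6:0,v7:0

step 1: output 0; order=[0]; indeg=(0,0,1,1,0,0,0,2)
step 2: output 1; order=[0,1]; indeg=(0,0,1,1,0,0,0,1)
step 3: output 4; order=[0,1,4]; indeg=(0,0,0,1,0,0,0,1)
step 4: output 2; order=[0,1,4,2]; indeg=(0,0,0,1,0,0,0,0)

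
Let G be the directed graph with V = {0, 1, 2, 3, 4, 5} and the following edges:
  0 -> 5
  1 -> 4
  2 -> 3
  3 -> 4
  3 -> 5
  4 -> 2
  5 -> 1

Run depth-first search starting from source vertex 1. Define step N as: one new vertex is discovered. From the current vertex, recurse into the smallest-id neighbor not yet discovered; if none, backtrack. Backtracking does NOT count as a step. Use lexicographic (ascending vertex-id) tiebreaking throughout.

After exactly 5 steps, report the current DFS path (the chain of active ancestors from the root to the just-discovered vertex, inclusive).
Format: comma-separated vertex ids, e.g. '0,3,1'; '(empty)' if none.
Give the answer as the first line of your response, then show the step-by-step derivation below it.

1,4,2,3,5

step 1: discover 1; path=1; order=1
step 2: discover 4; path=1>4; order=1,4
step 3: discover 2; path=1>4>2; order=1,4,2
step 4: discover 3; path=1>4>2>3; order=1,4,2,3
step 5: discover 5; path=1>4>2>3>5; order=1,4,2,3,5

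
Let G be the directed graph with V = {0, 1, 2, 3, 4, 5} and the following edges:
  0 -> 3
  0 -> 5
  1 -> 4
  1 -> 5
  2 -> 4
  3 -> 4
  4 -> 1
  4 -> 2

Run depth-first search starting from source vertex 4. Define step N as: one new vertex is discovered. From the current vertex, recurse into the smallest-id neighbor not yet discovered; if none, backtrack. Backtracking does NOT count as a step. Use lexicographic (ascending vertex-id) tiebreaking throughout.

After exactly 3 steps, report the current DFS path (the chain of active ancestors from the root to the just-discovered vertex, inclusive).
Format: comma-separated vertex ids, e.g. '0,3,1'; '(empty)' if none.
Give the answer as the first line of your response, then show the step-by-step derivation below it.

4,1,5

step 1: discover 4; path=4; order=4
step 2: discover 1; path=4>1; order=4,1
step 3: discover 5; path=4>1>5; order=4,1,5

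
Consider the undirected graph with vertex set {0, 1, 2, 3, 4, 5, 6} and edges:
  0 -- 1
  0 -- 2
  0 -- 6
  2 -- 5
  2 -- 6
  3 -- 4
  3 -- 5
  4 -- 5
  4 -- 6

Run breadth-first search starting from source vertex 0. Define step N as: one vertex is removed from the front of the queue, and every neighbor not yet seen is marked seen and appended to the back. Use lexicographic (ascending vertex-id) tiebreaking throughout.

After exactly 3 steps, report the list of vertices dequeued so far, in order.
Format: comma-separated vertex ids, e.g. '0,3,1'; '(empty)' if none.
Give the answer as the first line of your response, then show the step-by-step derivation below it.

0,1,2

step 1: dequeue 0; queue=[1,2,6]; order=0
step 2: dequeue 1; queue=[2,6]; order=0,1
step 3: dequeue 2; queue=[6,5]; order=0,1,2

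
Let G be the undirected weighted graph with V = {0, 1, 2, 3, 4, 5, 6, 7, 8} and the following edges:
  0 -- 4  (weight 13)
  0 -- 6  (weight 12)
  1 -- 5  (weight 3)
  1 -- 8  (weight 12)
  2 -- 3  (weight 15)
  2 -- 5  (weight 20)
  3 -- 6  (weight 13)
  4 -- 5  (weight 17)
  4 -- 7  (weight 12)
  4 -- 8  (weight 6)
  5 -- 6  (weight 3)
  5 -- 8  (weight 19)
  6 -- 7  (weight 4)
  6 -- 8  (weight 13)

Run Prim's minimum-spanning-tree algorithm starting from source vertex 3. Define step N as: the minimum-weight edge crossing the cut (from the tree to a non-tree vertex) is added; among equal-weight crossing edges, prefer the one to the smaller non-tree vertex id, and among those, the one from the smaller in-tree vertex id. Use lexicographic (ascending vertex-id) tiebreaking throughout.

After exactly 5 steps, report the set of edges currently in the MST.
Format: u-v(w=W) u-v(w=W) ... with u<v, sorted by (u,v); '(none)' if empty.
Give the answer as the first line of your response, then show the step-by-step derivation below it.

0-6(w=12) 1-5(w=3) 3-6(w=13) 5-6(w=3) 6-7(w=4)

step 1: add edge 3-6 (w=13); MST = {3-6(w=13)}
step 2: add edge 5-6 (w=3); MST = {3-6(w=13) 5-6(w=3)}
step 3: add edge 1-5 (w=3); MST = {1-5(w=3) 3-6(w=13) 5-6(w=3)}
step 4: add edge 6-7 (w=4); MST = {1-5(w=3) 3-6(w=13) 5-6(w=3) 6-7(w=4)}
step 5: add edge 0-6 (w=12); MST = {0-6(w=12) 1-5(w=3) 3-6(w=13) 5-6(w=3) 6-7(w=4)}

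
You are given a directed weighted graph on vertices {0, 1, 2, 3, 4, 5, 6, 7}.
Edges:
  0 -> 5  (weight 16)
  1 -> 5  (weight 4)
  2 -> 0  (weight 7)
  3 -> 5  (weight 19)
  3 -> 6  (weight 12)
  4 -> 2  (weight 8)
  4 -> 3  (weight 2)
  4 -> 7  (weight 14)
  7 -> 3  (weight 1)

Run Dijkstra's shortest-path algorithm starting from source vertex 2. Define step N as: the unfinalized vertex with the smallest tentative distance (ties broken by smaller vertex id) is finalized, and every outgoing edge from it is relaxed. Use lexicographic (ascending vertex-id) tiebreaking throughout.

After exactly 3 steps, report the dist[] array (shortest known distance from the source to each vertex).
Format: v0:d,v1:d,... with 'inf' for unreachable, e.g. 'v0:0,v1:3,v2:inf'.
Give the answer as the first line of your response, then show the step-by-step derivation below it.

v0:7,v1:inf,v2:0,v3:inf,v4:inf,v5:23,v6:inf,v7:inf

step 1: dist = v0:7,v1:inf,v2:0,v3:inf,v4:inf,v5:inf,v6:inf,v7:inf
step 2: dist = v0:7,v1:inf,v2:0,v3:inf,v4:inf,v5:23,v6:inf,v7:inf
step 3: dist = v0:7,v1:inf,v2:0,v3:inf,v4:inf,v5:23,v6:inf,v7:inf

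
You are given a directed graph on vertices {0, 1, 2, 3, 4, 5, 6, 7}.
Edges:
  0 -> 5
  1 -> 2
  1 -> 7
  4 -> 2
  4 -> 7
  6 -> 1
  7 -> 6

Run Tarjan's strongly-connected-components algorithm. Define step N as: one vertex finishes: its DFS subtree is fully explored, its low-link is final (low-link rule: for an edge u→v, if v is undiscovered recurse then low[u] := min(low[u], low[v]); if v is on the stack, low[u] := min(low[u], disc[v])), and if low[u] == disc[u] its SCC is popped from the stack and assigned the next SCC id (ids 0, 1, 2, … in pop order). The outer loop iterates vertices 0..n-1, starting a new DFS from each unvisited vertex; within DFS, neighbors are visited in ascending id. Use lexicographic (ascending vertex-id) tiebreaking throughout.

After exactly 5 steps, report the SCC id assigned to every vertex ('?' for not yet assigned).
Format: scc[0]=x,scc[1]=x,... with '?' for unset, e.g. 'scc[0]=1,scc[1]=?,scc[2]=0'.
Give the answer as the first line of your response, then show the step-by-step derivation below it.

scc[0]=1,scc[1]=?,scc[2]=2,scc[3]=?,scc[4]=?,scc[5]=0,scc[6]=?,scc[7]=?

step 1: low=(low[0]=0,low[1]=?,low[2]=?,low[3]=?,low[4]=?,low[5]=1,low[6]=?,low[7]=?); scc=(scc[0]=?,scc[1]=?,scc[2]=?,scc[3]=?,scc[4]=?,scc[5]=0,scc[6]=?,scc[7]=?)
step 2: low=(low[0]=0,low[1]=?,low[2]=?,low[3]=?,low[4]=?,low[5]=1,low[6]=?,low[7]=?); scc=(scc[0]=1,scc[1]=?,scc[2]=?,scc[3]=?,scc[4]=?,scc[5]=0,scc[6]=?,scc[7]=?)
step 3: low=(low[0]=0,low[1]=2,low[2]=3,low[3]=?,low[4]=?,low[5]=1,low[6]=?,low[7]=?); scc=(scc[0]=1,scc[1]=?,scc[2]=2,scc[3]=?,scc[4]=?,scc[5]=0,scc[6]=?,scc[7]=?)
step 4: low=(low[0]=0,low[1]=2,low[2]=3,low[3]=?,low[4]=?,low[5]=1,low[6]=2,low[7]=4); scc=(scc[0]=1,scc[1]=?,scc[2]=2,scc[3]=?,scc[4]=?,scc[5]=0,scc[6]=?,scc[7]=?)
step 5: low=(low[0]=0,low[1]=2,low[2]=3,low[3]=?,low[4]=?,low[5]=1,low[6]=2,low[7]=2); scc=(scc[0]=1,scc[1]=?,scc[2]=2,scc[3]=?,scc[4]=?,scc[5]=0,scc[6]=?,scc[7]=?)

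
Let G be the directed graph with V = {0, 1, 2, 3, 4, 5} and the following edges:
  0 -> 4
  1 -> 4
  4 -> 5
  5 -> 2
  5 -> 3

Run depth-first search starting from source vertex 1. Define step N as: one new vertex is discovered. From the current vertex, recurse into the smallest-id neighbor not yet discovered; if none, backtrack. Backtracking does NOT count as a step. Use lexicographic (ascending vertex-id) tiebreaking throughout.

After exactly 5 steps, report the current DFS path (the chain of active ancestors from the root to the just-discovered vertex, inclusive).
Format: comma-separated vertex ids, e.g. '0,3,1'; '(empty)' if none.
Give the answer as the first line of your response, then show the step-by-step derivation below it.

1,4,5,3

step 1: discover 1; path=1; order=1
step 2: discover 4; path=1>4; order=1,4
step 3: discover 5; path=1>4>5; order=1,4,5
step 4: discover 2; path=1>4>5>2; order=1,4,5,2
step 5: discover 3; path=1>4>5>3; order=1,4,5,2,3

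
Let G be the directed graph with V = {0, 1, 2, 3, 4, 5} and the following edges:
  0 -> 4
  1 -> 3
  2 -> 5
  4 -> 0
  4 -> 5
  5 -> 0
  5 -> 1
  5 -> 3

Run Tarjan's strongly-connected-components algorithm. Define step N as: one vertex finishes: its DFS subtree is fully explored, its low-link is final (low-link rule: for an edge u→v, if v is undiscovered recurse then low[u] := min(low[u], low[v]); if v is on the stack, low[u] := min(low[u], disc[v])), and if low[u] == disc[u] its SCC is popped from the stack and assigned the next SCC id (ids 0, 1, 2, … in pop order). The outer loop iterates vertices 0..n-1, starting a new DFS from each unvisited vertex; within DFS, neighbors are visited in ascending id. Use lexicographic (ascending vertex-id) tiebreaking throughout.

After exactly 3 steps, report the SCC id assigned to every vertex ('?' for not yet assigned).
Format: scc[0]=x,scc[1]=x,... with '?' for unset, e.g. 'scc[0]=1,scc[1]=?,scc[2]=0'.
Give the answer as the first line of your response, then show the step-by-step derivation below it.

scc[0]=?,scc[1]=1,scc[2]=?,scc[3]=0,scc[4]=?,scc[5]=?

step 1: low=(low[0]=0,low[1]=3,low[2]=?,low[3]=4,low[4]=0,low[5]=0); scc=(scc[0]=?,scc[1]=?,scc[2]=?,scc[3]=0,scc[4]=?,scc[5]=?)
step 2: low=(low[0]=0,low[1]=3,low[2]=?,low[3]=4,low[4]=0,low[5]=0); scc=(scc[0]=?,scc[1]=1,scc[2]=?,scc[3]=0,scc[4]=?,scc[5]=?)
step 3: low=(low[0]=0,low[1]=3,low[2]=?,low[3]=4,low[4]=0,low[5]=0); scc=(scc[0]=?,scc[1]=1,scc[2]=?,scc[3]=0,scc[4]=?,scc[5]=?)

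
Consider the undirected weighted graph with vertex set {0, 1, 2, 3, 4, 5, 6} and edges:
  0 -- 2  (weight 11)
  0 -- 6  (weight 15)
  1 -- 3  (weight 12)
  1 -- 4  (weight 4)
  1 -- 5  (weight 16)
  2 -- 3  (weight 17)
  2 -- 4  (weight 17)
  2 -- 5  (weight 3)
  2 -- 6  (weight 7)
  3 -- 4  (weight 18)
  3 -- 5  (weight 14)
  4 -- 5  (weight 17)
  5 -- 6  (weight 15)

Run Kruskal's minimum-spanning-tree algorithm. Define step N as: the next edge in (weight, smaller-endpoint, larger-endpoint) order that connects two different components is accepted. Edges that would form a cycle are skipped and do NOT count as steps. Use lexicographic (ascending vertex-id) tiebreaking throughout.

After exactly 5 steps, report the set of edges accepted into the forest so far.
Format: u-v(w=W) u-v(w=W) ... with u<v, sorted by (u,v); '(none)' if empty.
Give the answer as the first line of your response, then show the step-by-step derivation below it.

0-2(w=11) 1-3(w=12) 1-4(w=4) 2-5(w=3) 2-6(w=7)

step 1: add edge 2-5 (w=3); MST = {2-5(w=3)}
step 2: add edge 1-4 (w=4); MST = {1-4(w=4) 2-5(w=3)}
step 3: add edge 2-6 (w=7); MST = {1-4(w=4) 2-5(w=3) 2-6(w=7)}
step 4: add edge 0-2 (w=11); MST = {0-2(w=11) 1-4(w=4) 2-5(w=3) 2-6(w=7)}
step 5: add edge 1-3 (w=12); MST = {0-2(w=11) 1-3(w=12) 1-4(w=4) 2-5(w=3) 2-6(w=7)}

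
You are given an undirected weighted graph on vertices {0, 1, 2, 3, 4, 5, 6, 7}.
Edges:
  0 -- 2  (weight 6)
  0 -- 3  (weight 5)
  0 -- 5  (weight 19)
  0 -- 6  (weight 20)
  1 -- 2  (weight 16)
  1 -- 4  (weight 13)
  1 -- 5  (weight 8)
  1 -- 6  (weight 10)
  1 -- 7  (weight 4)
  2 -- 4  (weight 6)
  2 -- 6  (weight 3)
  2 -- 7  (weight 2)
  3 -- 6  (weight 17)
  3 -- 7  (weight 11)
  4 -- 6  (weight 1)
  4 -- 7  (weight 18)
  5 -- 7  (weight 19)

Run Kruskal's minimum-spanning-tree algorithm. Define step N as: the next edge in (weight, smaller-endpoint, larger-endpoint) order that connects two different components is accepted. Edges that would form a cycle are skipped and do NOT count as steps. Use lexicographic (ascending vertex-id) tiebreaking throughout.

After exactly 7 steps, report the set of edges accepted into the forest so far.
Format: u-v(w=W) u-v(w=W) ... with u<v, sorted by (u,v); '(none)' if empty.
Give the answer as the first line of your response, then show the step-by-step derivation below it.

0-2(w=6) 0-3(w=5) 1-5(w=8) 1-7(w=4) 2-6(w=3) 2-7(w=2) 4-6(w=1)

step 1: add edge 4-6 (w=1); MST = {4-6(w=1)}
step 2: add edge 2-7 (w=2); MST = {2-7(w=2) 4-6(w=1)}
step 3: add edge 2-6 (w=3); MST = {2-6(w=3) 2-7(w=2) 4-6(w=1)}
step 4: add edge 1-7 (w=4); MST = {1-7(w=4) 2-6(w=3) 2-7(w=2) 4-6(w=1)}
step 5: add edge 0-3 (w=5); MST = {0-3(w=5) 1-7(w=4) 2-6(w=3) 2-7(w=2) 4-6(w=1)}
step 6: add edge 0-2 (w=6); MST = {0-2(w=6) 0-3(w=5) 1-7(w=4) 2-6(w=3) 2-7(w=2) 4-6(w=1)}
step 7: add edge 1-5 (w=8); MST = {0-2(w=6) 0-3(w=5) 1-5(w=8) 1-7(w=4) 2-6(w=3) 2-7(w=2) 4-6(w=1)}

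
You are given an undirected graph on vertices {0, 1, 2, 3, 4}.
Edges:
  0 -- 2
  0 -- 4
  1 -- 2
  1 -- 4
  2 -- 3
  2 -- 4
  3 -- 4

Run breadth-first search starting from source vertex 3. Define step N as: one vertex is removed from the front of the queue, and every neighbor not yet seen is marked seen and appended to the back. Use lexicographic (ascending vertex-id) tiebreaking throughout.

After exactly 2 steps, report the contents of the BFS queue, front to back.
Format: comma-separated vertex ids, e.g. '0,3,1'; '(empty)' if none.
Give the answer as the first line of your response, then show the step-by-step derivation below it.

4,0,1

step 1: dequeue 3; queue=[2,4]; order=3
step 2: dequeue 2; queue=[4,0,1]; order=3,2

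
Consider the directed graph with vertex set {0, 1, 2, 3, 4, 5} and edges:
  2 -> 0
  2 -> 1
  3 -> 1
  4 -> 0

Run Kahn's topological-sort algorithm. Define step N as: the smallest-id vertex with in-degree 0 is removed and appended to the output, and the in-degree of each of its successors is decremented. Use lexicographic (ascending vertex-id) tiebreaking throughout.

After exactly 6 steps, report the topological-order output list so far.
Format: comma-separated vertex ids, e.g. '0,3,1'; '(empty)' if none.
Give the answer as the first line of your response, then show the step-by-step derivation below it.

2,3,1,4,0,5

step 1: output 2; order=[2]; indeg=(1,1,0,0,0,0)
step 2: output 3; order=[2,3]; indeg=(1,0,0,0,0,0)
step 3: output 1; order=[2,3,1]; indeg=(1,0,0,0,0,0)
step 4: output 4; order=[2,3,1,4]; indeg=(0,0,0,0,0,0)
step 5: output 0; order=[2,3,1,4,0]; indeg=(0,0,0,0,0,0)
step 6: output 5; order=[2,3,1,4,0,5]; indeg=(0,0,0,0,0,0)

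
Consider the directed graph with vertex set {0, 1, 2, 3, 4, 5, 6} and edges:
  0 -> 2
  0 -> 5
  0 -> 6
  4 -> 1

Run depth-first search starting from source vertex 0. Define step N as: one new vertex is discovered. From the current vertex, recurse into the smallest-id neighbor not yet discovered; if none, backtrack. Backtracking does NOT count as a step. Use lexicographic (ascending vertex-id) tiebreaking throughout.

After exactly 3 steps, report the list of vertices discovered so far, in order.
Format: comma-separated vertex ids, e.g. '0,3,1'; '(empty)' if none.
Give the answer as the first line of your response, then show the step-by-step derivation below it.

0,2,5

step 1: discover 0; path=0; order=0
step 2: discover 2; path=0>2; order=0,2
step 3: discover 5; path=0>5; order=0,2,5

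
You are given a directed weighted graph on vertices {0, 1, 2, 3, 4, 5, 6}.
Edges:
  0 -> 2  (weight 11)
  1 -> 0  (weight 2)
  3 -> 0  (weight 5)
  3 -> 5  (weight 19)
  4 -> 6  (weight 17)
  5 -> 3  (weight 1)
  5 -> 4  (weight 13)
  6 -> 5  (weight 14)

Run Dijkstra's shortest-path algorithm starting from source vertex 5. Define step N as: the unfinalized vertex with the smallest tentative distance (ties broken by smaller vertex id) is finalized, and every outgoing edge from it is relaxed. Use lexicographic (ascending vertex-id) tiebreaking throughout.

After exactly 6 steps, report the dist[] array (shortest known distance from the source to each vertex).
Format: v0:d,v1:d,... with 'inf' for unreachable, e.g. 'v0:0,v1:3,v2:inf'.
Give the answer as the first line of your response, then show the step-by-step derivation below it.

v0:6,v1:inf,v2:17,v3:1,v4:13,v5:0,v6:30

step 1: dist = v0:inf,v1:inf,v2:inf,v3:1,v4:13,v5:0,v6:inf
step 2: dist = v0:6,v1:inf,v2:inf,v3:1,v4:13,v5:0,v6:inf
step 3: dist = v0:6,v1:inf,v2:17,v3:1,v4:13,v5:0,v6:inf
step 4: dist = v0:6,v1:inf,v2:17,v3:1,v4:13,v5:0,v6:30
step 5: dist = v0:6,v1:inf,v2:17,v3:1,v4:13,v5:0,v6:30
step 6: dist = v0:6,v1:inf,v2:17,v3:1,v4:13,v5:0,v6:30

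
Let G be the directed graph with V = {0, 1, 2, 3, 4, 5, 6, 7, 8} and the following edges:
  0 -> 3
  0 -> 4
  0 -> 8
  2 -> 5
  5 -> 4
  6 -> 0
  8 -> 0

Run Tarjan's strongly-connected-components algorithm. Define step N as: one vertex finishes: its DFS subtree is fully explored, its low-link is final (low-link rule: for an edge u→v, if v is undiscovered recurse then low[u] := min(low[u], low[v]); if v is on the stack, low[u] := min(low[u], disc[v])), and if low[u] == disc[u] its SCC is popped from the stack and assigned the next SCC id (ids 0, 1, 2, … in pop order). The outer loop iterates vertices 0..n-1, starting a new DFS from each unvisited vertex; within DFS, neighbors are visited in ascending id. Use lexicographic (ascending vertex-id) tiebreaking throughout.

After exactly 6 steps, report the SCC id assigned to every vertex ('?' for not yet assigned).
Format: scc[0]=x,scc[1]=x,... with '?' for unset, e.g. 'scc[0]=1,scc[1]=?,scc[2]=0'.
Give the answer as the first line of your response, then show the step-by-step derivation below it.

scc[0]=2,scc[1]=3,scc[2]=?,scc[3]=0,scc[4]=1,scc[5]=4,scc[6]=?,scc[7]=?,scc[8]=2

step 1: low=(low[0]=0,low[1]=?,low[2]=?,low[3]=1,low[4]=?,low[5]=?,low[6]=?,low[7]=?,low[8]=?); scc=(scc[0]=?,scc[1]=?,scc[2]=?,scc[3]=0,scc[4]=?,scc[5]=?,scc[6]=?,scc[7]=?,scc[8]=?)
step 2: low=(low[0]=0,low[1]=?,low[2]=?,low[3]=1,low[4]=2,low[5]=?,low[6]=?,low[7]=?,low[8]=?); scc=(scc[0]=?,scc[1]=?,scc[2]=?,scc[3]=0,scc[4]=1,scc[5]=?,scc[6]=?,scc[7]=?,scc[8]=?)
step 3: low=(low[0]=0,low[1]=?,low[2]=?,low[3]=1,low[4]=2,low[5]=?,low[6]=?,low[7]=?,low[8]=0); scc=(scc[0]=?,scc[1]=?,scc[2]=?,scc[3]=0,scc[4]=1,scc[5]=?,scc[6]=?,scc[7]=?,scc[8]=?)
step 4: low=(low[0]=0,low[1]=?,low[2]=?,low[3]=1,low[4]=2,low[5]=?,low[6]=?,low[7]=?,low[8]=0); scc=(scc[0]=2,scc[1]=?,scc[2]=?,scc[3]=0,scc[4]=1,scc[5]=?,scc[6]=?,scc[7]=?,scc[8]=2)
step 5: low=(low[0]=0,low[1]=4,low[2]=?,low[3]=1,low[4]=2,low[5]=?,low[6]=?,low[7]=?,low[8]=0); scc=(scc[0]=2,scc[1]=3,scc[2]=?,scc[3]=0,scc[4]=1,scc[5]=?,scc[6]=?,scc[7]=?,scc[8]=2)
step 6: low=(low[0]=0,low[1]=4,low[2]=5,low[3]=1,low[4]=2,low[5]=6,low[6]=?,low[7]=?,low[8]=0); scc=(scc[0]=2,scc[1]=3,scc[2]=?,scc[3]=0,scc[4]=1,scc[5]=4,scc[6]=?,scc[7]=?,scc[8]=2)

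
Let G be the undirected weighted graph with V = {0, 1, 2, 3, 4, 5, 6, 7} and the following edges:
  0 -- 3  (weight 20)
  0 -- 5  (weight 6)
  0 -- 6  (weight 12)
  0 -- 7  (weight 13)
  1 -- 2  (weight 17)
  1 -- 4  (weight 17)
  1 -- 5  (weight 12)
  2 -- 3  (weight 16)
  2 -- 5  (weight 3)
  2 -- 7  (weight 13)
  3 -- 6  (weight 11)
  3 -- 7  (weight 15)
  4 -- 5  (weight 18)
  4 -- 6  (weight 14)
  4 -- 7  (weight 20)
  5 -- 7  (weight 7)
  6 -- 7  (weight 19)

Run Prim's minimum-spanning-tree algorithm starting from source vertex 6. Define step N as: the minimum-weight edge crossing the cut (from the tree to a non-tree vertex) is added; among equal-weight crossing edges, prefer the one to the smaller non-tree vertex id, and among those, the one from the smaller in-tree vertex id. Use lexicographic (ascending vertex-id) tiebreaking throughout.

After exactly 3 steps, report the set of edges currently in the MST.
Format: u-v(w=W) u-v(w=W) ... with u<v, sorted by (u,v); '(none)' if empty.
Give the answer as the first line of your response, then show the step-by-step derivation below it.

0-5(w=6) 0-6(w=12) 3-6(w=11)

step 1: add edge 3-6 (w=11); MST = {3-6(w=11)}
step 2: add edge 0-6 (w=12); MST = {0-6(w=12) 3-6(w=11)}
step 3: add edge 0-5 (w=6); MST = {0-5(w=6) 0-6(w=12) 3-6(w=11)}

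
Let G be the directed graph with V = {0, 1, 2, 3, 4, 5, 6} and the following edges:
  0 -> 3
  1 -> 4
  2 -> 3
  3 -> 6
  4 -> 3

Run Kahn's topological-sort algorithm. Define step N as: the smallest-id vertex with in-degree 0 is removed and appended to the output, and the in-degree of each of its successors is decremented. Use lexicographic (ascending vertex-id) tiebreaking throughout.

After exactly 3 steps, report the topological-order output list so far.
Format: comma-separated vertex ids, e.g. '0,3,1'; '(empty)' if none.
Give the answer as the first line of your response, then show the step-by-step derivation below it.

0,1,2

step 1: output 0; order=[0]; indeg=(0,0,0,2,1,0,1)
step 2: output 1; order=[0,1]; indeg=(0,0,0,2,0,0,1)
step 3: output 2; order=[0,1,2]; indeg=(0,0,0,1,0,0,1)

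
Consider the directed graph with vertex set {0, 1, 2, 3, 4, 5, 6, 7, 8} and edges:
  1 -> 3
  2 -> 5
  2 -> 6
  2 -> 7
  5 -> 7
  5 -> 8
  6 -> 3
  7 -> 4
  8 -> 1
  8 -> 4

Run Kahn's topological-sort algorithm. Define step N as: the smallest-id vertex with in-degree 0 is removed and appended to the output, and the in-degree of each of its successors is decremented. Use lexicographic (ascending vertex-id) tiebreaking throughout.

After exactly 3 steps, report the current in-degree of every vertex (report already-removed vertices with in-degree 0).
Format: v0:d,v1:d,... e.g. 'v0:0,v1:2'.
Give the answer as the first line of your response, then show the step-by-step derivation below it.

v0:0,v1:1,v2:0,v3:2,v4:2,v5:0,v6:0,v7:0,v8:0

step 1: output 0; order=[0]; indeg=(0,1,0,2,2,1,1,2,1)
step 2: output 2; order=[0,2]; indeg=(0,1,0,2,2,0,0,1,1)
step 3: output 5; order=[0,2,5]; indeg=(0,1,0,2,2,0,0,0,0)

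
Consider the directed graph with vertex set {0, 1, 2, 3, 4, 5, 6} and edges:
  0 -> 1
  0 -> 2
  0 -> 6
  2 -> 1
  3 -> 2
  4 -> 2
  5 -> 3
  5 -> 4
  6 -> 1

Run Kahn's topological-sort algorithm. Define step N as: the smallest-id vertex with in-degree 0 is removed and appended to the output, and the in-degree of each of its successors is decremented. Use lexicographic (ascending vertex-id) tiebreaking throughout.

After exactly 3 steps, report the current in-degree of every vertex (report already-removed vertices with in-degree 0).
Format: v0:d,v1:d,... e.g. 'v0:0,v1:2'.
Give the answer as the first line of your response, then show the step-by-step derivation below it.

v0:0,v1:2,v2:1,v3:0,v4:0,v5:0,v6:0

step 1: output 0; order=[0]; indeg=(0,2,2,1,1,0,0)
step 2: output 5; order=[0,5]; indeg=(0,2,2,0,0,0,0)
step 3: output 3; order=[0,5,3]; indeg=(0,2,1,0,0,0,0)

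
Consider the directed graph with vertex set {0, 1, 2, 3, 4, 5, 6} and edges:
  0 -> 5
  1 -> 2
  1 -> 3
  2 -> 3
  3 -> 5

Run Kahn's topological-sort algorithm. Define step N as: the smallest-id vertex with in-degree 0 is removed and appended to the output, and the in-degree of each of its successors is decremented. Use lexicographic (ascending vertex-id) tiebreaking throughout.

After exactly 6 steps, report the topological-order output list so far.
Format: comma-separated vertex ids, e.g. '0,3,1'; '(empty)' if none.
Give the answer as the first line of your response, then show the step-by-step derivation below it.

0,1,2,3,4,5

step 1: output 0; order=[0]; indeg=(0,0,1,2,0,1,0)
step 2: output 1; order=[0,1]; indeg=(0,0,0,1,0,1,0)
step 3: output 2; order=[0,1,2]; indeg=(0,0,0,0,0,1,0)
step 4: output 3; order=[0,1,2,3]; indeg=(0,0,0,0,0,0,0)
step 5: output 4; order=[0,1,2,3,4]; indeg=(0,0,0,0,0,0,0)
step 6: output 5; order=[0,1,2,3,4,5]; indeg=(0,0,0,0,0,0,0)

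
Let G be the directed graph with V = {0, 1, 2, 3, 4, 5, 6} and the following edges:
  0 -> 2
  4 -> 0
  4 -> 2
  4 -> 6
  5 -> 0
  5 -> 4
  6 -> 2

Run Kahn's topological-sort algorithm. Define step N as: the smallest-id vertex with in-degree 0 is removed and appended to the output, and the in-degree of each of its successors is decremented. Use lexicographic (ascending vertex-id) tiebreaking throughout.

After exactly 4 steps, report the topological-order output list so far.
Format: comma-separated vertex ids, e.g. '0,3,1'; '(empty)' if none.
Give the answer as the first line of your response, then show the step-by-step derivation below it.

1,3,5,4

step 1: output 1; order=[1]; indeg=(2,0,3,0,1,0,1)
step 2: output 3; order=[1,3]; indeg=(2,0,3,0,1,0,1)
step 3: output 5; order=[1,3,5]; indeg=(1,0,3,0,0,0,1)
step 4: output 4; order=[1,3,5,4]; indeg=(0,0,2,0,0,0,0)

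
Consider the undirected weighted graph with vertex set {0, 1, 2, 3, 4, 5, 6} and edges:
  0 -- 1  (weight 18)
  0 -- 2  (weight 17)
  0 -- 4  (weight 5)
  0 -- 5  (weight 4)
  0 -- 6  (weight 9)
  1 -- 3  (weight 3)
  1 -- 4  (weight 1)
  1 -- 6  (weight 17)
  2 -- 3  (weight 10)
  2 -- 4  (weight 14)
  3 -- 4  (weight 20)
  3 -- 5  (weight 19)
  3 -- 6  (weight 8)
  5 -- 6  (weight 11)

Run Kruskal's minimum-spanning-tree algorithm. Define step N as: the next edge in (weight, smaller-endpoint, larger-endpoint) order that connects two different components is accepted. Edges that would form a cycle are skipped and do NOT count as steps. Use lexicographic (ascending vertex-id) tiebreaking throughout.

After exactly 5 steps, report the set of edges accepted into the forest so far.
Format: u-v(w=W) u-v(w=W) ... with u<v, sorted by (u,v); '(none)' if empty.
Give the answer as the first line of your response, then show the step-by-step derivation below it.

0-4(w=5) 0-5(w=4) 1-3(w=3) 1-4(w=1) 3-6(w=8)

step 1: add edge 1-4 (w=1); MST = {1-4(w=1)}
step 2: add edge 1-3 (w=3); MST = {1-3(w=3) 1-4(w=1)}
step 3: add edge 0-5 (w=4); MST = {0-5(w=4) 1-3(w=3) 1-4(w=1)}
step 4: add edge 0-4 (w=5); MST = {0-4(w=5) 0-5(w=4) 1-3(w=3) 1-4(w=1)}
step 5: add edge 3-6 (w=8); MST = {0-4(w=5) 0-5(w=4) 1-3(w=3) 1-4(w=1) 3-6(w=8)}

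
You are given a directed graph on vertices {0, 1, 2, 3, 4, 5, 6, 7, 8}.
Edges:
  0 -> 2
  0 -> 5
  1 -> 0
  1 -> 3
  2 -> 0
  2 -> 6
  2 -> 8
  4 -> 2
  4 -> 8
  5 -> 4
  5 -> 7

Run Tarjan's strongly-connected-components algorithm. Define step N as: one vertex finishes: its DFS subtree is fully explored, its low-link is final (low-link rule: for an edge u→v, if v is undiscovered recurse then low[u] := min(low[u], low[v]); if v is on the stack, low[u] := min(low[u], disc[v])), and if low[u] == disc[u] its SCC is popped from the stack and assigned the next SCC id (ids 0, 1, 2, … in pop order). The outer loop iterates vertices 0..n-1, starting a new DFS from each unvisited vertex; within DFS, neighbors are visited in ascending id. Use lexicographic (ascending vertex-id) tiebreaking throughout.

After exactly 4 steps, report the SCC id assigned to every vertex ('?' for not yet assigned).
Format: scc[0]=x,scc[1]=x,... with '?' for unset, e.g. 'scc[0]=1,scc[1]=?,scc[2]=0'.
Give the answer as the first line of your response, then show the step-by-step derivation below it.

scc[0]=?,scc[1]=?,scc[2]=?,scc[3]=?,scc[4]=?,scc[5]=?,scc[6]=0,scc[7]=?,scc[8]=1

step 1: low=(low[0]=0,low[1]=?,low[2]=0,low[3]=?,low[4]=?,low[5]=?,low[6]=2,low[7]=?,low[8]=?); scc=(scc[0]=?,scc[1]=?,scc[2]=?,scc[3]=?,scc[4]=?,scc[5]=?,scc[6]=0,scc[7]=?,scc[8]=?)
step 2: low=(low[0]=0,low[1]=?,low[2]=0,low[3]=?,low[4]=?,low[5]=?,low[6]=2,low[7]=?,low[8]=3); scc=(scc[0]=?,scc[1]=?,scc[2]=?,scc[3]=?,scc[4]=?,scc[5]=?,scc[6]=0,scc[7]=?,scc[8]=1)
step 3: low=(low[0]=0,low[1]=?,low[2]=0,low[3]=?,low[4]=?,low[5]=?,low[6]=2,low[7]=?,low[8]=3); scc=(scc[0]=?,scc[1]=?,scc[2]=?,scc[3]=?,scc[4]=?,scc[5]=?,scc[6]=0,scc[7]=?,scc[8]=1)
step 4: low=(low[0]=0,low[1]=?,low[2]=0,low[3]=?,low[4]=1,low[5]=4,low[6]=2,low[7]=?,low[8]=3); scc=(scc[0]=?,scc[1]=?,scc[2]=?,scc[3]=?,scc[4]=?,scc[5]=?,scc[6]=0,scc[7]=?,scc[8]=1)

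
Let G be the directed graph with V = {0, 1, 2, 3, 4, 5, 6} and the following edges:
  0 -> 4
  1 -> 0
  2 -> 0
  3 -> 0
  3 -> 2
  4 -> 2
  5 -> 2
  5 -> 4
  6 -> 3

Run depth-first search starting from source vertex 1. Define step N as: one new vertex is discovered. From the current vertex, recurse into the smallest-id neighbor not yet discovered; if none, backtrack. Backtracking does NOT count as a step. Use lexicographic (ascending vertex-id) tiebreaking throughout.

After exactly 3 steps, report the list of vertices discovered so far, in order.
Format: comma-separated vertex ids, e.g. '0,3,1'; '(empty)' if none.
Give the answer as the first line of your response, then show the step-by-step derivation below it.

1,0,4

step 1: discover 1; path=1; order=1
step 2: discover 0; path=1>0; order=1,0
step 3: discover 4; path=1>0>4; order=1,0,4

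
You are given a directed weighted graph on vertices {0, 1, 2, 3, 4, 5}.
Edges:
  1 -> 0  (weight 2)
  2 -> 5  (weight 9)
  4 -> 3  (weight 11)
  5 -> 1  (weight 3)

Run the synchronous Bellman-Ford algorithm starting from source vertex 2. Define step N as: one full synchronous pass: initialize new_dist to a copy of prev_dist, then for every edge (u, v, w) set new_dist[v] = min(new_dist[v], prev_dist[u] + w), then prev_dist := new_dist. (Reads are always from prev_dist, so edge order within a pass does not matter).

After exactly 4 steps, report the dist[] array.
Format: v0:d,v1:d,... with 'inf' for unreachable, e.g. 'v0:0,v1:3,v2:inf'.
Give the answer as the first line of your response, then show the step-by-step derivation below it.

v0:14,v1:12,v2:0,v3:inf,v4:inf,v5:9

step 1: dist = v0:inf,v1:inf,v2:0,v3:inf,v4:inf,v5:9
step 2: dist = v0:inf,v1:12,v2:0,v3:inf,v4:inf,v5:9
step 3: dist = v0:14,v1:12,v2:0,v3:inf,v4:inf,v5:9
step 4: dist = v0:14,v1:12,v2:0,v3:inf,v4:inf,v5:9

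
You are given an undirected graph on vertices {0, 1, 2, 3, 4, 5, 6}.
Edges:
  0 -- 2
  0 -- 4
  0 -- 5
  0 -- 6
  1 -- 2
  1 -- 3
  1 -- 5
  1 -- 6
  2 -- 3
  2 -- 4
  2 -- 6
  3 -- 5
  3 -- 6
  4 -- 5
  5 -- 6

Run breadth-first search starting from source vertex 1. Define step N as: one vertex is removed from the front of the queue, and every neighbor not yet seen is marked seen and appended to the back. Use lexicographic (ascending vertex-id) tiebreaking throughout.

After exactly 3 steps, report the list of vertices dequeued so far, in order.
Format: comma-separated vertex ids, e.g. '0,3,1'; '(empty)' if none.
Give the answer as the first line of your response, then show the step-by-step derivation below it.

1,2,3

step 1: dequeue 1; queue=[2,3,5,6]; order=1
step 2: dequeue 2; queue=[3,5,6,0,4]; order=1,2
step 3: dequeue 3; queue=[5,6,0,4]; order=1,2,3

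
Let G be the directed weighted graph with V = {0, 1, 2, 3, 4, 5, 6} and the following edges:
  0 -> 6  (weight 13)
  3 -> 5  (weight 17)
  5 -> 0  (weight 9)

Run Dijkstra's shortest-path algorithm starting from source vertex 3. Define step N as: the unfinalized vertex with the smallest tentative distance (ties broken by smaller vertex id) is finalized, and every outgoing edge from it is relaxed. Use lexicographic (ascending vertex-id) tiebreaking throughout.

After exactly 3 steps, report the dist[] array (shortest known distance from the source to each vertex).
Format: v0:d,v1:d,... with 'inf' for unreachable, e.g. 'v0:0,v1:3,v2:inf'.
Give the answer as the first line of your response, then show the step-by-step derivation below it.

v0:26,v1:inf,v2:inf,v3:0,v4:inf,v5:17,v6:39

step 1: dist = v0:inf,v1:inf,v2:inf,v3:0,v4:inf,v5:17,v6:inf
step 2: dist = v0:26,v1:inf,v2:inf,v3:0,v4:inf,v5:17,v6:inf
step 3: dist = v0:26,v1:inf,v2:inf,v3:0,v4:inf,v5:17,v6:39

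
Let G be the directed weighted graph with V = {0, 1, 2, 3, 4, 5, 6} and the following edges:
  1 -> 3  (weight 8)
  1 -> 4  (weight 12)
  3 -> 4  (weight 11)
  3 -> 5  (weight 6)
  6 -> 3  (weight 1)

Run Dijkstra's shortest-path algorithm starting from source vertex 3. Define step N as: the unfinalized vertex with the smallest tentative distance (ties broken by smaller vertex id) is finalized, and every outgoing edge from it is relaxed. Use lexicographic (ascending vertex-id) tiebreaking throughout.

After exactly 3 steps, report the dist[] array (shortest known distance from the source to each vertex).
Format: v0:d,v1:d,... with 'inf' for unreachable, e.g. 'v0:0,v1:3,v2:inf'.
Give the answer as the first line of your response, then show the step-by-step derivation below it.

v0:inf,v1:inf,v2:inf,v3:0,v4:11,v5:6,v6:inf

step 1: dist = v0:inf,v1:inf,v2:inf,v3:0,v4:11,v5:6,v6:inf
step 2: dist = v0:inf,v1:inf,v2:inf,v3:0,v4:11,v5:6,v6:inf
step 3: dist = v0:inf,v1:inf,v2:inf,v3:0,v4:11,v5:6,v6:inf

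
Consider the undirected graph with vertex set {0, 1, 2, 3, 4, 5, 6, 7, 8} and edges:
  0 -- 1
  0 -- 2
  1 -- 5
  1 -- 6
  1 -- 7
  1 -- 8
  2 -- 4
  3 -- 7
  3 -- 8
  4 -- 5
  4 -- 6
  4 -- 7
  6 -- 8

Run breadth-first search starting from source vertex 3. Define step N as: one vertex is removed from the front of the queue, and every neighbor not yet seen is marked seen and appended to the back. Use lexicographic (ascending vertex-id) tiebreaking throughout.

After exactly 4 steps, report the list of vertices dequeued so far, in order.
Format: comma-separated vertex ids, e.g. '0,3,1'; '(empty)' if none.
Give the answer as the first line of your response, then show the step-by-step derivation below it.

3,7,8,1

step 1: dequeue 3; queue=[7,8]; order=3
step 2: dequeue 7; queue=[8,1,4]; order=3,7
step 3: dequeue 8; queue=[1,4,6]; order=3,7,8
step 4: dequeue 1; queue=[4,6,0,5]; order=3,7,8,1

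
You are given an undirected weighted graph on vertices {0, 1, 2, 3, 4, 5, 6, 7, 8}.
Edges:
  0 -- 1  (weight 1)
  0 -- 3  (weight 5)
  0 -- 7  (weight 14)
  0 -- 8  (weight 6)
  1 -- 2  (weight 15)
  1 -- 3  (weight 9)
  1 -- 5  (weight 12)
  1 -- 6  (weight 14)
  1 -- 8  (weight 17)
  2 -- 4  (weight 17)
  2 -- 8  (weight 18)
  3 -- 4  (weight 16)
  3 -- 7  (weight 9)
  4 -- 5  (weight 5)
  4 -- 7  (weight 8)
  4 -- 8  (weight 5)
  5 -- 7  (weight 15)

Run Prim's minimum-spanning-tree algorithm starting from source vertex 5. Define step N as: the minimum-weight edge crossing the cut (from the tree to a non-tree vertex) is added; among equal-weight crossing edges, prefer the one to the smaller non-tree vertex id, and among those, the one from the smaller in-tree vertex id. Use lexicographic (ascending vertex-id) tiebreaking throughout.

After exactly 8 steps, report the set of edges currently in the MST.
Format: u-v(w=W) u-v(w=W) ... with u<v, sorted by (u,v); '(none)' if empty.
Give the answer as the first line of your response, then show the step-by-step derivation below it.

0-1(w=1) 0-3(w=5) 0-8(w=6) 1-2(w=15) 1-6(w=14) 4-5(w=5) 4-7(w=8) 4-8(w=5)

step 1: add edge 4-5 (w=5); MST = {4-5(w=5)}
step 2: add edge 4-8 (w=5); MST = {4-5(w=5) 4-8(w=5)}
step 3: add edge 0-8 (w=6); MST = {0-8(w=6) 4-5(w=5) 4-8(w=5)}
step 4: add edge 0-1 (w=1); MST = {0-1(w=1) 0-8(w=6) 4-5(w=5) 4-8(w=5)}
step 5: add edge 0-3 (w=5); MST = {0-1(w=1) 0-3(w=5) 0-8(w=6) 4-5(w=5) 4-8(w=5)}
step 6: add edge 4-7 (w=8); MST = {0-1(w=1) 0-3(w=5) 0-8(w=6) 4-5(w=5) 4-7(w=8) 4-8(w=5)}
step 7: add edge 1-6 (w=14); MST = {0-1(w=1) 0-3(w=5) 0-8(w=6) 1-6(w=14) 4-5(w=5) 4-7(w=8) 4-8(w=5)}
step 8: add edge 1-2 (w=15); MST = {0-1(w=1) 0-3(w=5) 0-8(w=6) 1-2(w=15) 1-6(w=14) 4-5(w=5) 4-7(w=8) 4-8(w=5)}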